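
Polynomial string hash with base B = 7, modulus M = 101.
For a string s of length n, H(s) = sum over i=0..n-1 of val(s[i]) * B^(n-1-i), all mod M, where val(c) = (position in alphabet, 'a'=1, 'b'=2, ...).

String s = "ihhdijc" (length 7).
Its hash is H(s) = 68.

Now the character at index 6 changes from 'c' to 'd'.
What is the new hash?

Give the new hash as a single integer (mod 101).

val('c') = 3, val('d') = 4
Position k = 6, exponent = n-1-k = 0
B^0 mod M = 7^0 mod 101 = 1
Delta = (4 - 3) * 1 mod 101 = 1
New hash = (68 + 1) mod 101 = 69

Answer: 69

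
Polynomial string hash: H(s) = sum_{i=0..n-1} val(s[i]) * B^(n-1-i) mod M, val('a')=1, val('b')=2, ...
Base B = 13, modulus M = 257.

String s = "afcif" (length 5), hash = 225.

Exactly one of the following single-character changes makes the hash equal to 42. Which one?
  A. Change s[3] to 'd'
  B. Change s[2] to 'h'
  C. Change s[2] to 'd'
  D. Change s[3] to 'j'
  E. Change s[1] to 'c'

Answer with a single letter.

Answer: B

Derivation:
Option A: s[3]='i'->'d', delta=(4-9)*13^1 mod 257 = 192, hash=225+192 mod 257 = 160
Option B: s[2]='c'->'h', delta=(8-3)*13^2 mod 257 = 74, hash=225+74 mod 257 = 42 <-- target
Option C: s[2]='c'->'d', delta=(4-3)*13^2 mod 257 = 169, hash=225+169 mod 257 = 137
Option D: s[3]='i'->'j', delta=(10-9)*13^1 mod 257 = 13, hash=225+13 mod 257 = 238
Option E: s[1]='f'->'c', delta=(3-6)*13^3 mod 257 = 91, hash=225+91 mod 257 = 59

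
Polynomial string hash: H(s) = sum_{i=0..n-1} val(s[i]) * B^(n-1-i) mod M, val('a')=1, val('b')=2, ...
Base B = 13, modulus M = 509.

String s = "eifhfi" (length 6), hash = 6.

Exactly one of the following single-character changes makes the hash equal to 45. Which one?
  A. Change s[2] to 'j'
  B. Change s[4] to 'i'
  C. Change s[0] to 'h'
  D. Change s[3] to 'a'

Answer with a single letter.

Answer: B

Derivation:
Option A: s[2]='f'->'j', delta=(10-6)*13^3 mod 509 = 135, hash=6+135 mod 509 = 141
Option B: s[4]='f'->'i', delta=(9-6)*13^1 mod 509 = 39, hash=6+39 mod 509 = 45 <-- target
Option C: s[0]='e'->'h', delta=(8-5)*13^5 mod 509 = 187, hash=6+187 mod 509 = 193
Option D: s[3]='h'->'a', delta=(1-8)*13^2 mod 509 = 344, hash=6+344 mod 509 = 350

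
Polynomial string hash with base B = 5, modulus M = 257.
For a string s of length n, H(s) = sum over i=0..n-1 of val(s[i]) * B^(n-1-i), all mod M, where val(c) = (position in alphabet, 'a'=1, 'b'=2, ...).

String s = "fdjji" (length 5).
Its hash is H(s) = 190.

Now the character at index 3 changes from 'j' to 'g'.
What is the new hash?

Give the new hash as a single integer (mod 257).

val('j') = 10, val('g') = 7
Position k = 3, exponent = n-1-k = 1
B^1 mod M = 5^1 mod 257 = 5
Delta = (7 - 10) * 5 mod 257 = 242
New hash = (190 + 242) mod 257 = 175

Answer: 175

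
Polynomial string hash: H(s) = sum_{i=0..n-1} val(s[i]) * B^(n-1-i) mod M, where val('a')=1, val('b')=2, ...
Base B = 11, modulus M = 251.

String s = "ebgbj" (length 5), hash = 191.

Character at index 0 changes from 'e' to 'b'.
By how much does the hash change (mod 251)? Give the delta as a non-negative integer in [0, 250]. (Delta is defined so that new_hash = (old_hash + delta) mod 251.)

Delta formula: (val(new) - val(old)) * B^(n-1-k) mod M
  val('b') - val('e') = 2 - 5 = -3
  B^(n-1-k) = 11^4 mod 251 = 83
  Delta = -3 * 83 mod 251 = 2

Answer: 2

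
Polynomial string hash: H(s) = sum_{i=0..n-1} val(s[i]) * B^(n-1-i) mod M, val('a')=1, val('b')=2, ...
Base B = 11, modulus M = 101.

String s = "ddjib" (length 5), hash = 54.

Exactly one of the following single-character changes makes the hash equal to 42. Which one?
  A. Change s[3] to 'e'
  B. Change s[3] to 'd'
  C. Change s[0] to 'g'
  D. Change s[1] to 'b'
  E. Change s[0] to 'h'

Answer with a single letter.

Answer: C

Derivation:
Option A: s[3]='i'->'e', delta=(5-9)*11^1 mod 101 = 57, hash=54+57 mod 101 = 10
Option B: s[3]='i'->'d', delta=(4-9)*11^1 mod 101 = 46, hash=54+46 mod 101 = 100
Option C: s[0]='d'->'g', delta=(7-4)*11^4 mod 101 = 89, hash=54+89 mod 101 = 42 <-- target
Option D: s[1]='d'->'b', delta=(2-4)*11^3 mod 101 = 65, hash=54+65 mod 101 = 18
Option E: s[0]='d'->'h', delta=(8-4)*11^4 mod 101 = 85, hash=54+85 mod 101 = 38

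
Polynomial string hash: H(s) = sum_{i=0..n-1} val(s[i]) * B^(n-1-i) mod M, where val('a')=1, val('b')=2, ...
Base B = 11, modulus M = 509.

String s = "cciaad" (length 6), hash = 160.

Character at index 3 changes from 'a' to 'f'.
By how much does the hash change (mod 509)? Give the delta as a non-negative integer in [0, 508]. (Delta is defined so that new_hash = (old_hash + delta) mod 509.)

Delta formula: (val(new) - val(old)) * B^(n-1-k) mod M
  val('f') - val('a') = 6 - 1 = 5
  B^(n-1-k) = 11^2 mod 509 = 121
  Delta = 5 * 121 mod 509 = 96

Answer: 96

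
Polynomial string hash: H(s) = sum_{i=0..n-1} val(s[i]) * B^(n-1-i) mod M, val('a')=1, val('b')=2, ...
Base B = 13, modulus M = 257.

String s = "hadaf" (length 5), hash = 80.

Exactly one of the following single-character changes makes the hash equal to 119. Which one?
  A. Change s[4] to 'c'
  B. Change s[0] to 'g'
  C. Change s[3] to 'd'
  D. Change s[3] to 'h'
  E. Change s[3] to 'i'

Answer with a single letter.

Option A: s[4]='f'->'c', delta=(3-6)*13^0 mod 257 = 254, hash=80+254 mod 257 = 77
Option B: s[0]='h'->'g', delta=(7-8)*13^4 mod 257 = 223, hash=80+223 mod 257 = 46
Option C: s[3]='a'->'d', delta=(4-1)*13^1 mod 257 = 39, hash=80+39 mod 257 = 119 <-- target
Option D: s[3]='a'->'h', delta=(8-1)*13^1 mod 257 = 91, hash=80+91 mod 257 = 171
Option E: s[3]='a'->'i', delta=(9-1)*13^1 mod 257 = 104, hash=80+104 mod 257 = 184

Answer: C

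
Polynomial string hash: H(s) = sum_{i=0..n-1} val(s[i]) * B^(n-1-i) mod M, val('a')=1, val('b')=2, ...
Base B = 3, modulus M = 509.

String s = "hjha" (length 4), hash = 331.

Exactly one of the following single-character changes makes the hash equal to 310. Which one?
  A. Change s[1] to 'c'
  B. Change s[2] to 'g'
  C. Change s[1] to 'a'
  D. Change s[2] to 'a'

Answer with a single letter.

Answer: D

Derivation:
Option A: s[1]='j'->'c', delta=(3-10)*3^2 mod 509 = 446, hash=331+446 mod 509 = 268
Option B: s[2]='h'->'g', delta=(7-8)*3^1 mod 509 = 506, hash=331+506 mod 509 = 328
Option C: s[1]='j'->'a', delta=(1-10)*3^2 mod 509 = 428, hash=331+428 mod 509 = 250
Option D: s[2]='h'->'a', delta=(1-8)*3^1 mod 509 = 488, hash=331+488 mod 509 = 310 <-- target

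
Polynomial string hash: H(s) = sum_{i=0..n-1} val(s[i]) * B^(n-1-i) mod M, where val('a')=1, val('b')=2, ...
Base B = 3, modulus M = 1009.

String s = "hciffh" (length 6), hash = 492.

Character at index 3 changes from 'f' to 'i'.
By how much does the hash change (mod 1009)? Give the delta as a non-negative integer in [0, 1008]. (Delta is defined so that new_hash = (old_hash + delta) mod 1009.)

Delta formula: (val(new) - val(old)) * B^(n-1-k) mod M
  val('i') - val('f') = 9 - 6 = 3
  B^(n-1-k) = 3^2 mod 1009 = 9
  Delta = 3 * 9 mod 1009 = 27

Answer: 27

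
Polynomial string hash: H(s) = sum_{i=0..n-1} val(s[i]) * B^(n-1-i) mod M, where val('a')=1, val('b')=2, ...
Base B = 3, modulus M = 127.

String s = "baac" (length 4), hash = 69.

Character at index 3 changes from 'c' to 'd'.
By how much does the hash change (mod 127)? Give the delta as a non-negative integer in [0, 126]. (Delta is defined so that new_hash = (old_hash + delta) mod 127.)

Answer: 1

Derivation:
Delta formula: (val(new) - val(old)) * B^(n-1-k) mod M
  val('d') - val('c') = 4 - 3 = 1
  B^(n-1-k) = 3^0 mod 127 = 1
  Delta = 1 * 1 mod 127 = 1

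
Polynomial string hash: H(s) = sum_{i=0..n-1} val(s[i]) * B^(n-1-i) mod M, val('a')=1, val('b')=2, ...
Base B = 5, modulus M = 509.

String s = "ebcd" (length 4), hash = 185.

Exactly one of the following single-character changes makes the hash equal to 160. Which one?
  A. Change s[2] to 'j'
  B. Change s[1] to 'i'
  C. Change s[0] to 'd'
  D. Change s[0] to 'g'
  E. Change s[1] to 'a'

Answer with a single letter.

Option A: s[2]='c'->'j', delta=(10-3)*5^1 mod 509 = 35, hash=185+35 mod 509 = 220
Option B: s[1]='b'->'i', delta=(9-2)*5^2 mod 509 = 175, hash=185+175 mod 509 = 360
Option C: s[0]='e'->'d', delta=(4-5)*5^3 mod 509 = 384, hash=185+384 mod 509 = 60
Option D: s[0]='e'->'g', delta=(7-5)*5^3 mod 509 = 250, hash=185+250 mod 509 = 435
Option E: s[1]='b'->'a', delta=(1-2)*5^2 mod 509 = 484, hash=185+484 mod 509 = 160 <-- target

Answer: E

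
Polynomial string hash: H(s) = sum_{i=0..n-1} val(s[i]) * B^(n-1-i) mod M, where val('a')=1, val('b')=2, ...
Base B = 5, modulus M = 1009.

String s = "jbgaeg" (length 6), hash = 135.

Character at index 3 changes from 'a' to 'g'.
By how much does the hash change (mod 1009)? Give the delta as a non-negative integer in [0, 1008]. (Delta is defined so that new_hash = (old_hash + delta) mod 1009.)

Delta formula: (val(new) - val(old)) * B^(n-1-k) mod M
  val('g') - val('a') = 7 - 1 = 6
  B^(n-1-k) = 5^2 mod 1009 = 25
  Delta = 6 * 25 mod 1009 = 150

Answer: 150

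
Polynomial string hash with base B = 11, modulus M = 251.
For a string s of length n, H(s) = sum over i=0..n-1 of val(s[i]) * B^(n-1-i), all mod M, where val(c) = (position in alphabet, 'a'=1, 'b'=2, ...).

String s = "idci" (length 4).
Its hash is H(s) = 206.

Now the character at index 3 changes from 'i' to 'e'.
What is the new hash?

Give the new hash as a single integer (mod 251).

Answer: 202

Derivation:
val('i') = 9, val('e') = 5
Position k = 3, exponent = n-1-k = 0
B^0 mod M = 11^0 mod 251 = 1
Delta = (5 - 9) * 1 mod 251 = 247
New hash = (206 + 247) mod 251 = 202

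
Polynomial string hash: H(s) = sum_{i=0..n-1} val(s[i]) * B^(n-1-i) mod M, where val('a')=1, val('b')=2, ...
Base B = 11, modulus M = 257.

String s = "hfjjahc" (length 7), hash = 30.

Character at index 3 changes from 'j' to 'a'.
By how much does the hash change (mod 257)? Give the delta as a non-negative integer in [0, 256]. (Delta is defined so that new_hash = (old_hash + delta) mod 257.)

Answer: 100

Derivation:
Delta formula: (val(new) - val(old)) * B^(n-1-k) mod M
  val('a') - val('j') = 1 - 10 = -9
  B^(n-1-k) = 11^3 mod 257 = 46
  Delta = -9 * 46 mod 257 = 100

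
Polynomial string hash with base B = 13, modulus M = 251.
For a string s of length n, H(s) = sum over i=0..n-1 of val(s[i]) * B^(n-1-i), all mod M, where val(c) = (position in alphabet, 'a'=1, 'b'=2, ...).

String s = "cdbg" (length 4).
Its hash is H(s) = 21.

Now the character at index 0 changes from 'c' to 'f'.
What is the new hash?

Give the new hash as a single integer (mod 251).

val('c') = 3, val('f') = 6
Position k = 0, exponent = n-1-k = 3
B^3 mod M = 13^3 mod 251 = 189
Delta = (6 - 3) * 189 mod 251 = 65
New hash = (21 + 65) mod 251 = 86

Answer: 86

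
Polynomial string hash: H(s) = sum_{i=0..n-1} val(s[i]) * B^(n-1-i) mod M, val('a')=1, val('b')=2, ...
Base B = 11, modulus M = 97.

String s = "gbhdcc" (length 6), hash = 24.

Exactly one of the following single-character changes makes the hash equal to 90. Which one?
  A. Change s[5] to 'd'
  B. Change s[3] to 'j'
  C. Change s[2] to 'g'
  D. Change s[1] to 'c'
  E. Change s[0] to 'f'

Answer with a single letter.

Option A: s[5]='c'->'d', delta=(4-3)*11^0 mod 97 = 1, hash=24+1 mod 97 = 25
Option B: s[3]='d'->'j', delta=(10-4)*11^2 mod 97 = 47, hash=24+47 mod 97 = 71
Option C: s[2]='h'->'g', delta=(7-8)*11^3 mod 97 = 27, hash=24+27 mod 97 = 51
Option D: s[1]='b'->'c', delta=(3-2)*11^4 mod 97 = 91, hash=24+91 mod 97 = 18
Option E: s[0]='g'->'f', delta=(6-7)*11^5 mod 97 = 66, hash=24+66 mod 97 = 90 <-- target

Answer: E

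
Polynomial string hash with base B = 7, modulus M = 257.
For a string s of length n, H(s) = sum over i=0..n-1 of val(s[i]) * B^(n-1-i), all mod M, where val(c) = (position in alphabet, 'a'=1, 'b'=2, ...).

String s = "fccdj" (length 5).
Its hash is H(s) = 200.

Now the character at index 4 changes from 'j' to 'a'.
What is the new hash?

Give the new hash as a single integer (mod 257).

Answer: 191

Derivation:
val('j') = 10, val('a') = 1
Position k = 4, exponent = n-1-k = 0
B^0 mod M = 7^0 mod 257 = 1
Delta = (1 - 10) * 1 mod 257 = 248
New hash = (200 + 248) mod 257 = 191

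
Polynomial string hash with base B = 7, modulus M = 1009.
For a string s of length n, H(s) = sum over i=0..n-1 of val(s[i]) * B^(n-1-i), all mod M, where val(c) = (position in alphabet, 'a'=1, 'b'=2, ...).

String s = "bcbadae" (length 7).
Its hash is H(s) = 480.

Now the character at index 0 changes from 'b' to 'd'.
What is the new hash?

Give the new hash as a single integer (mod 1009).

val('b') = 2, val('d') = 4
Position k = 0, exponent = n-1-k = 6
B^6 mod M = 7^6 mod 1009 = 605
Delta = (4 - 2) * 605 mod 1009 = 201
New hash = (480 + 201) mod 1009 = 681

Answer: 681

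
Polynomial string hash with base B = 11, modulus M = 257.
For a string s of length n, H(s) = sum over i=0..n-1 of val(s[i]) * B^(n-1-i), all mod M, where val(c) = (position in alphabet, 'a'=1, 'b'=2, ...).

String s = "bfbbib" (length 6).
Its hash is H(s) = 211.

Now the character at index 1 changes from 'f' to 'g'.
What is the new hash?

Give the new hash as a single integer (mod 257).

Answer: 203

Derivation:
val('f') = 6, val('g') = 7
Position k = 1, exponent = n-1-k = 4
B^4 mod M = 11^4 mod 257 = 249
Delta = (7 - 6) * 249 mod 257 = 249
New hash = (211 + 249) mod 257 = 203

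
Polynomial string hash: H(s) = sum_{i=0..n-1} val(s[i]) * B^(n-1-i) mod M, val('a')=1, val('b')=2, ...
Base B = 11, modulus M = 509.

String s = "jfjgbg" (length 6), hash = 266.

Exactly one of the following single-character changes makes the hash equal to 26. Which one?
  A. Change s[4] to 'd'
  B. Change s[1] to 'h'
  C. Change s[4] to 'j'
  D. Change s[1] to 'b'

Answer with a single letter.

Answer: B

Derivation:
Option A: s[4]='b'->'d', delta=(4-2)*11^1 mod 509 = 22, hash=266+22 mod 509 = 288
Option B: s[1]='f'->'h', delta=(8-6)*11^4 mod 509 = 269, hash=266+269 mod 509 = 26 <-- target
Option C: s[4]='b'->'j', delta=(10-2)*11^1 mod 509 = 88, hash=266+88 mod 509 = 354
Option D: s[1]='f'->'b', delta=(2-6)*11^4 mod 509 = 480, hash=266+480 mod 509 = 237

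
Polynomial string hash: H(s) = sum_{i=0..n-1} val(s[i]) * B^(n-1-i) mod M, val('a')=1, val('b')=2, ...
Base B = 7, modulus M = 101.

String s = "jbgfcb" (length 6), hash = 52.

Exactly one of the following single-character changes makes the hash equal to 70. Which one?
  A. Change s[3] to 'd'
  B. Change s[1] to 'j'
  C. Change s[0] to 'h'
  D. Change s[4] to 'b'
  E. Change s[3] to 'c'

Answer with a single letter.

Option A: s[3]='f'->'d', delta=(4-6)*7^2 mod 101 = 3, hash=52+3 mod 101 = 55
Option B: s[1]='b'->'j', delta=(10-2)*7^4 mod 101 = 18, hash=52+18 mod 101 = 70 <-- target
Option C: s[0]='j'->'h', delta=(8-10)*7^5 mod 101 = 19, hash=52+19 mod 101 = 71
Option D: s[4]='c'->'b', delta=(2-3)*7^1 mod 101 = 94, hash=52+94 mod 101 = 45
Option E: s[3]='f'->'c', delta=(3-6)*7^2 mod 101 = 55, hash=52+55 mod 101 = 6

Answer: B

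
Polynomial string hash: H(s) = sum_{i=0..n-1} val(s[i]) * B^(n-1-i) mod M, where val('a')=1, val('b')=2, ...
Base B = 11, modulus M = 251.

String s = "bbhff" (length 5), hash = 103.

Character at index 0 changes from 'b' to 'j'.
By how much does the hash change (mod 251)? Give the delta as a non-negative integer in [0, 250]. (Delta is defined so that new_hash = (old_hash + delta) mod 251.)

Delta formula: (val(new) - val(old)) * B^(n-1-k) mod M
  val('j') - val('b') = 10 - 2 = 8
  B^(n-1-k) = 11^4 mod 251 = 83
  Delta = 8 * 83 mod 251 = 162

Answer: 162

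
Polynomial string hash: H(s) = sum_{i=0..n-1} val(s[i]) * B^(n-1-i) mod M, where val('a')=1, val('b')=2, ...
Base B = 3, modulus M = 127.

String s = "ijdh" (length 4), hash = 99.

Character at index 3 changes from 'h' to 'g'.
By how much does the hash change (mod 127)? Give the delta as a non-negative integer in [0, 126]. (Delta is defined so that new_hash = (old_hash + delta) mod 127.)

Delta formula: (val(new) - val(old)) * B^(n-1-k) mod M
  val('g') - val('h') = 7 - 8 = -1
  B^(n-1-k) = 3^0 mod 127 = 1
  Delta = -1 * 1 mod 127 = 126

Answer: 126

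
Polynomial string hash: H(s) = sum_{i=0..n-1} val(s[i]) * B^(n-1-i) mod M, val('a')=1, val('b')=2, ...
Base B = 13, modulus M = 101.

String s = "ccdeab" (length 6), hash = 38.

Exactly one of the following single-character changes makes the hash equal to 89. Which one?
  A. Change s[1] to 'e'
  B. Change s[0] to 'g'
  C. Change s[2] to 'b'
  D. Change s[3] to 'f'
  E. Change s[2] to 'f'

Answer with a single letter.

Option A: s[1]='c'->'e', delta=(5-3)*13^4 mod 101 = 57, hash=38+57 mod 101 = 95
Option B: s[0]='c'->'g', delta=(7-3)*13^5 mod 101 = 68, hash=38+68 mod 101 = 5
Option C: s[2]='d'->'b', delta=(2-4)*13^3 mod 101 = 50, hash=38+50 mod 101 = 88
Option D: s[3]='e'->'f', delta=(6-5)*13^2 mod 101 = 68, hash=38+68 mod 101 = 5
Option E: s[2]='d'->'f', delta=(6-4)*13^3 mod 101 = 51, hash=38+51 mod 101 = 89 <-- target

Answer: E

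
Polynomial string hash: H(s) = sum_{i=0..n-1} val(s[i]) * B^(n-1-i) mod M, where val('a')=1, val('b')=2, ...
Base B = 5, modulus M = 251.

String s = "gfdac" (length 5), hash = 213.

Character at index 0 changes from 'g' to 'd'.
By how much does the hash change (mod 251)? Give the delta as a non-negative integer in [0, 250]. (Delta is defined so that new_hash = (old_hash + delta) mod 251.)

Delta formula: (val(new) - val(old)) * B^(n-1-k) mod M
  val('d') - val('g') = 4 - 7 = -3
  B^(n-1-k) = 5^4 mod 251 = 123
  Delta = -3 * 123 mod 251 = 133

Answer: 133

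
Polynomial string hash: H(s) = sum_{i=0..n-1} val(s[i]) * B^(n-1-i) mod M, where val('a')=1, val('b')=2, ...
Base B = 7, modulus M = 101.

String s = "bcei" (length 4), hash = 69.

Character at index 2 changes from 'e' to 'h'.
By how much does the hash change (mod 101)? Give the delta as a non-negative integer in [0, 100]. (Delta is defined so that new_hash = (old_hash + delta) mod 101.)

Delta formula: (val(new) - val(old)) * B^(n-1-k) mod M
  val('h') - val('e') = 8 - 5 = 3
  B^(n-1-k) = 7^1 mod 101 = 7
  Delta = 3 * 7 mod 101 = 21

Answer: 21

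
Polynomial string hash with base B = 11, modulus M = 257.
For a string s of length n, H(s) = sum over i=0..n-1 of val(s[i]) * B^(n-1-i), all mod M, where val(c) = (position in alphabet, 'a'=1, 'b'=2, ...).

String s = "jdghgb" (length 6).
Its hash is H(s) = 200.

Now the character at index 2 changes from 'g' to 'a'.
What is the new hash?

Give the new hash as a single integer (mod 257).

Answer: 181

Derivation:
val('g') = 7, val('a') = 1
Position k = 2, exponent = n-1-k = 3
B^3 mod M = 11^3 mod 257 = 46
Delta = (1 - 7) * 46 mod 257 = 238
New hash = (200 + 238) mod 257 = 181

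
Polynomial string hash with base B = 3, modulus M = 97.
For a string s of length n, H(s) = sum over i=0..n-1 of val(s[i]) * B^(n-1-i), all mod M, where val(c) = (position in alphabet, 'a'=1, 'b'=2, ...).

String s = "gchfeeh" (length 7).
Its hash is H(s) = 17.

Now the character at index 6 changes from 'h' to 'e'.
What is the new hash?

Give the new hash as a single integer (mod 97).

Answer: 14

Derivation:
val('h') = 8, val('e') = 5
Position k = 6, exponent = n-1-k = 0
B^0 mod M = 3^0 mod 97 = 1
Delta = (5 - 8) * 1 mod 97 = 94
New hash = (17 + 94) mod 97 = 14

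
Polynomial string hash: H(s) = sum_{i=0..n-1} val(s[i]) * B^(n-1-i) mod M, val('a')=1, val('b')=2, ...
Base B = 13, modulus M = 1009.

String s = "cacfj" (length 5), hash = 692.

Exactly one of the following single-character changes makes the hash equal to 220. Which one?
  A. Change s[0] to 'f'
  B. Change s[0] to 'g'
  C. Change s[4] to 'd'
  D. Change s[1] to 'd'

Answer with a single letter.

Option A: s[0]='c'->'f', delta=(6-3)*13^4 mod 1009 = 927, hash=692+927 mod 1009 = 610
Option B: s[0]='c'->'g', delta=(7-3)*13^4 mod 1009 = 227, hash=692+227 mod 1009 = 919
Option C: s[4]='j'->'d', delta=(4-10)*13^0 mod 1009 = 1003, hash=692+1003 mod 1009 = 686
Option D: s[1]='a'->'d', delta=(4-1)*13^3 mod 1009 = 537, hash=692+537 mod 1009 = 220 <-- target

Answer: D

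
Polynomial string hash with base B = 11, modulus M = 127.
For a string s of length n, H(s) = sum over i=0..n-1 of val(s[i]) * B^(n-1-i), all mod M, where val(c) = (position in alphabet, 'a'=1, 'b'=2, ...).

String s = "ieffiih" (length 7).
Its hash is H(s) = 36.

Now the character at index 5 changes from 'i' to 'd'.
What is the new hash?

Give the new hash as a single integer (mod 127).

Answer: 108

Derivation:
val('i') = 9, val('d') = 4
Position k = 5, exponent = n-1-k = 1
B^1 mod M = 11^1 mod 127 = 11
Delta = (4 - 9) * 11 mod 127 = 72
New hash = (36 + 72) mod 127 = 108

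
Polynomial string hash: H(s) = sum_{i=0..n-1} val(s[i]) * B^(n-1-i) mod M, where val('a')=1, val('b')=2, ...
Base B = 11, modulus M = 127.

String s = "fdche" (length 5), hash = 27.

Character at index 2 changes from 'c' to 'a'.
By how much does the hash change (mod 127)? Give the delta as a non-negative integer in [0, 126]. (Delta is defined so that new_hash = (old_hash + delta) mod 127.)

Answer: 12

Derivation:
Delta formula: (val(new) - val(old)) * B^(n-1-k) mod M
  val('a') - val('c') = 1 - 3 = -2
  B^(n-1-k) = 11^2 mod 127 = 121
  Delta = -2 * 121 mod 127 = 12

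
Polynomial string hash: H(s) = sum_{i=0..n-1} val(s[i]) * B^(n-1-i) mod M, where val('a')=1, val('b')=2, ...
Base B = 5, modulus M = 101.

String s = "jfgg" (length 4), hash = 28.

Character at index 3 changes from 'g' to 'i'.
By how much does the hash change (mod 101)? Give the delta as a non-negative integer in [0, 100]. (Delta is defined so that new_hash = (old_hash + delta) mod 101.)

Answer: 2

Derivation:
Delta formula: (val(new) - val(old)) * B^(n-1-k) mod M
  val('i') - val('g') = 9 - 7 = 2
  B^(n-1-k) = 5^0 mod 101 = 1
  Delta = 2 * 1 mod 101 = 2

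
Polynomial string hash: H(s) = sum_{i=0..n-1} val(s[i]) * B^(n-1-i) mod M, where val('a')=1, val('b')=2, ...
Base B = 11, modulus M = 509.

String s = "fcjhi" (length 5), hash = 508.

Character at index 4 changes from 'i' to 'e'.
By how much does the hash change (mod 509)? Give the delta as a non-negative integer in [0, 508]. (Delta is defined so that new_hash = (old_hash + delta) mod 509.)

Delta formula: (val(new) - val(old)) * B^(n-1-k) mod M
  val('e') - val('i') = 5 - 9 = -4
  B^(n-1-k) = 11^0 mod 509 = 1
  Delta = -4 * 1 mod 509 = 505

Answer: 505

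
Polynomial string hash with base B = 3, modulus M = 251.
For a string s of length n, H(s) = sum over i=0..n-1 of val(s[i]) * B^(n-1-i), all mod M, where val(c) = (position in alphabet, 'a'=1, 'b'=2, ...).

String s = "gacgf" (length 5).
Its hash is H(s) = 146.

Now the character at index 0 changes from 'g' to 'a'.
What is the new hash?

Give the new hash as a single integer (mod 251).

Answer: 162

Derivation:
val('g') = 7, val('a') = 1
Position k = 0, exponent = n-1-k = 4
B^4 mod M = 3^4 mod 251 = 81
Delta = (1 - 7) * 81 mod 251 = 16
New hash = (146 + 16) mod 251 = 162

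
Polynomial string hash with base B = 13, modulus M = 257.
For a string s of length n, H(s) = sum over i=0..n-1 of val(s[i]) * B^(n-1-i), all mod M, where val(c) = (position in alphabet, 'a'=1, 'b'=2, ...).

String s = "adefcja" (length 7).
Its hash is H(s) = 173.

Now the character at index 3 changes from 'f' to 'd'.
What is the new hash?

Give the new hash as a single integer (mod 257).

val('f') = 6, val('d') = 4
Position k = 3, exponent = n-1-k = 3
B^3 mod M = 13^3 mod 257 = 141
Delta = (4 - 6) * 141 mod 257 = 232
New hash = (173 + 232) mod 257 = 148

Answer: 148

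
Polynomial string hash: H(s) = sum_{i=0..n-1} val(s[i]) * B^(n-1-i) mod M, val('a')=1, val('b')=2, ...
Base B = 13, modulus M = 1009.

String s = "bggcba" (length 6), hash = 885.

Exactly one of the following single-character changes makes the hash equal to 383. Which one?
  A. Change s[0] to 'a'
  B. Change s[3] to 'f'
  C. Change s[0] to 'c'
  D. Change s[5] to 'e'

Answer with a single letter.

Option A: s[0]='b'->'a', delta=(1-2)*13^5 mod 1009 = 19, hash=885+19 mod 1009 = 904
Option B: s[3]='c'->'f', delta=(6-3)*13^2 mod 1009 = 507, hash=885+507 mod 1009 = 383 <-- target
Option C: s[0]='b'->'c', delta=(3-2)*13^5 mod 1009 = 990, hash=885+990 mod 1009 = 866
Option D: s[5]='a'->'e', delta=(5-1)*13^0 mod 1009 = 4, hash=885+4 mod 1009 = 889

Answer: B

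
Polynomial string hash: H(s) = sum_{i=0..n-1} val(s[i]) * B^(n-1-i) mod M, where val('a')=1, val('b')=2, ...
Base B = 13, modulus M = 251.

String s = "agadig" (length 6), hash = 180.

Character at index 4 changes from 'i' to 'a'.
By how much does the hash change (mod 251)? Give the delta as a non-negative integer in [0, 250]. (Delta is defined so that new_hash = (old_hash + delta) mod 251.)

Delta formula: (val(new) - val(old)) * B^(n-1-k) mod M
  val('a') - val('i') = 1 - 9 = -8
  B^(n-1-k) = 13^1 mod 251 = 13
  Delta = -8 * 13 mod 251 = 147

Answer: 147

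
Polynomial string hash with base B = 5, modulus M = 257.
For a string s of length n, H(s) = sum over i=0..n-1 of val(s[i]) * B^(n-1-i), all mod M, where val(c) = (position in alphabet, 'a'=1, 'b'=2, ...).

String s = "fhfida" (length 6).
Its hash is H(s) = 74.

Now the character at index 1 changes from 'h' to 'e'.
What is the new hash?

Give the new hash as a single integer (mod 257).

Answer: 255

Derivation:
val('h') = 8, val('e') = 5
Position k = 1, exponent = n-1-k = 4
B^4 mod M = 5^4 mod 257 = 111
Delta = (5 - 8) * 111 mod 257 = 181
New hash = (74 + 181) mod 257 = 255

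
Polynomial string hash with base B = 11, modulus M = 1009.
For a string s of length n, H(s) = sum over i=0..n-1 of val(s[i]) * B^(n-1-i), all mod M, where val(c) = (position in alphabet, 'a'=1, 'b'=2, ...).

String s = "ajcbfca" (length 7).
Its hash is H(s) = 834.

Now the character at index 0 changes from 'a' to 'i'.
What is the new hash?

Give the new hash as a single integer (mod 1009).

val('a') = 1, val('i') = 9
Position k = 0, exponent = n-1-k = 6
B^6 mod M = 11^6 mod 1009 = 766
Delta = (9 - 1) * 766 mod 1009 = 74
New hash = (834 + 74) mod 1009 = 908

Answer: 908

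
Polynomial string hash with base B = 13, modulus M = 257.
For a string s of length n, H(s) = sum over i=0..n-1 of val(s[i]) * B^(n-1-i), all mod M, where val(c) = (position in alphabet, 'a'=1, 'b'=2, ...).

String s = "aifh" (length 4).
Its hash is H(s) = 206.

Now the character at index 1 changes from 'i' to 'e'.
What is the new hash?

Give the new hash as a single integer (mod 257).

val('i') = 9, val('e') = 5
Position k = 1, exponent = n-1-k = 2
B^2 mod M = 13^2 mod 257 = 169
Delta = (5 - 9) * 169 mod 257 = 95
New hash = (206 + 95) mod 257 = 44

Answer: 44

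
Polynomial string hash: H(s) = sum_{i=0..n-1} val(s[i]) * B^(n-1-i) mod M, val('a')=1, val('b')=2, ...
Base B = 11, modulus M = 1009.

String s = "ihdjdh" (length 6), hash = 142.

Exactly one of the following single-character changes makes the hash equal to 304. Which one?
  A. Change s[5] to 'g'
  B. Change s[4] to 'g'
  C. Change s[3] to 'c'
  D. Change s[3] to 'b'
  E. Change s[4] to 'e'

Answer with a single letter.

Answer: C

Derivation:
Option A: s[5]='h'->'g', delta=(7-8)*11^0 mod 1009 = 1008, hash=142+1008 mod 1009 = 141
Option B: s[4]='d'->'g', delta=(7-4)*11^1 mod 1009 = 33, hash=142+33 mod 1009 = 175
Option C: s[3]='j'->'c', delta=(3-10)*11^2 mod 1009 = 162, hash=142+162 mod 1009 = 304 <-- target
Option D: s[3]='j'->'b', delta=(2-10)*11^2 mod 1009 = 41, hash=142+41 mod 1009 = 183
Option E: s[4]='d'->'e', delta=(5-4)*11^1 mod 1009 = 11, hash=142+11 mod 1009 = 153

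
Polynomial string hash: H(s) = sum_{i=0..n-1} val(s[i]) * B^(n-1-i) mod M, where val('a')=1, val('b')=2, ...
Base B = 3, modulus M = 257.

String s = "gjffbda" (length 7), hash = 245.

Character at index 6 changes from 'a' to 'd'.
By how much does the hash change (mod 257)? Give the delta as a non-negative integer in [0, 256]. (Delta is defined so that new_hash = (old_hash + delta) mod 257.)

Answer: 3

Derivation:
Delta formula: (val(new) - val(old)) * B^(n-1-k) mod M
  val('d') - val('a') = 4 - 1 = 3
  B^(n-1-k) = 3^0 mod 257 = 1
  Delta = 3 * 1 mod 257 = 3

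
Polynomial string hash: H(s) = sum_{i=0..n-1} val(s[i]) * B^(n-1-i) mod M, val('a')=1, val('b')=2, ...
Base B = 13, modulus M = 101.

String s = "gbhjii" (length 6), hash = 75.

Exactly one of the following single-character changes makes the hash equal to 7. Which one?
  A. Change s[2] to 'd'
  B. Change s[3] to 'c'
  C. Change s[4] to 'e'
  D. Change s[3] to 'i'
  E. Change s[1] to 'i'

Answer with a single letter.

Answer: D

Derivation:
Option A: s[2]='h'->'d', delta=(4-8)*13^3 mod 101 = 100, hash=75+100 mod 101 = 74
Option B: s[3]='j'->'c', delta=(3-10)*13^2 mod 101 = 29, hash=75+29 mod 101 = 3
Option C: s[4]='i'->'e', delta=(5-9)*13^1 mod 101 = 49, hash=75+49 mod 101 = 23
Option D: s[3]='j'->'i', delta=(9-10)*13^2 mod 101 = 33, hash=75+33 mod 101 = 7 <-- target
Option E: s[1]='b'->'i', delta=(9-2)*13^4 mod 101 = 48, hash=75+48 mod 101 = 22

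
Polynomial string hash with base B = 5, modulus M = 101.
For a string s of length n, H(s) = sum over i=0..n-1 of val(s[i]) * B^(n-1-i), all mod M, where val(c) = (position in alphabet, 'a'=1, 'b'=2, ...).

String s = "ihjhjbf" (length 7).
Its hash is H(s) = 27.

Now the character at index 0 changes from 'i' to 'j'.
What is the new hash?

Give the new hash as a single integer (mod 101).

Answer: 98

Derivation:
val('i') = 9, val('j') = 10
Position k = 0, exponent = n-1-k = 6
B^6 mod M = 5^6 mod 101 = 71
Delta = (10 - 9) * 71 mod 101 = 71
New hash = (27 + 71) mod 101 = 98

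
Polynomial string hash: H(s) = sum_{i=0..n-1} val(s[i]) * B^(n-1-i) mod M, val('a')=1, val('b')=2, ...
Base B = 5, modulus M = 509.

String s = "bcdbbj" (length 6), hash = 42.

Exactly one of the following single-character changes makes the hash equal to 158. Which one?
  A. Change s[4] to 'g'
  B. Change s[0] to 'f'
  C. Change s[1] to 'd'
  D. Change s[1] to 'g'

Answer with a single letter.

Option A: s[4]='b'->'g', delta=(7-2)*5^1 mod 509 = 25, hash=42+25 mod 509 = 67
Option B: s[0]='b'->'f', delta=(6-2)*5^5 mod 509 = 284, hash=42+284 mod 509 = 326
Option C: s[1]='c'->'d', delta=(4-3)*5^4 mod 509 = 116, hash=42+116 mod 509 = 158 <-- target
Option D: s[1]='c'->'g', delta=(7-3)*5^4 mod 509 = 464, hash=42+464 mod 509 = 506

Answer: C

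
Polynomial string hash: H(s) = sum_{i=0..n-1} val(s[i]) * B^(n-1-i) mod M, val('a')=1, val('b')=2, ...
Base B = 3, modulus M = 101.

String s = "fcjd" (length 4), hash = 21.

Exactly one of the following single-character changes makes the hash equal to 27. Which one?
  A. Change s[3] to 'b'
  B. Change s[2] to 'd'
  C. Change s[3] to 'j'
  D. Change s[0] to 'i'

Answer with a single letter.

Option A: s[3]='d'->'b', delta=(2-4)*3^0 mod 101 = 99, hash=21+99 mod 101 = 19
Option B: s[2]='j'->'d', delta=(4-10)*3^1 mod 101 = 83, hash=21+83 mod 101 = 3
Option C: s[3]='d'->'j', delta=(10-4)*3^0 mod 101 = 6, hash=21+6 mod 101 = 27 <-- target
Option D: s[0]='f'->'i', delta=(9-6)*3^3 mod 101 = 81, hash=21+81 mod 101 = 1

Answer: C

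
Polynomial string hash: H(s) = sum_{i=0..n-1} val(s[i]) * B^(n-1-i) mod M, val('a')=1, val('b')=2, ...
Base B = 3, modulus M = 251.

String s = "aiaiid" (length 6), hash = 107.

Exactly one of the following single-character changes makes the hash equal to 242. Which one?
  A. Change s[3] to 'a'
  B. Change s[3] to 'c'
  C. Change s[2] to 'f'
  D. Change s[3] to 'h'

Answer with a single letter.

Option A: s[3]='i'->'a', delta=(1-9)*3^2 mod 251 = 179, hash=107+179 mod 251 = 35
Option B: s[3]='i'->'c', delta=(3-9)*3^2 mod 251 = 197, hash=107+197 mod 251 = 53
Option C: s[2]='a'->'f', delta=(6-1)*3^3 mod 251 = 135, hash=107+135 mod 251 = 242 <-- target
Option D: s[3]='i'->'h', delta=(8-9)*3^2 mod 251 = 242, hash=107+242 mod 251 = 98

Answer: C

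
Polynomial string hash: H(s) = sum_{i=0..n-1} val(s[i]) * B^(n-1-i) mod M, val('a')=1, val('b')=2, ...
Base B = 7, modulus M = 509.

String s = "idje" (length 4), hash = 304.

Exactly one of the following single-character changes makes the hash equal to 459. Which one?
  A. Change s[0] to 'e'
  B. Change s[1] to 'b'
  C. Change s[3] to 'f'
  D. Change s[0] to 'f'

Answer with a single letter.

Answer: A

Derivation:
Option A: s[0]='i'->'e', delta=(5-9)*7^3 mod 509 = 155, hash=304+155 mod 509 = 459 <-- target
Option B: s[1]='d'->'b', delta=(2-4)*7^2 mod 509 = 411, hash=304+411 mod 509 = 206
Option C: s[3]='e'->'f', delta=(6-5)*7^0 mod 509 = 1, hash=304+1 mod 509 = 305
Option D: s[0]='i'->'f', delta=(6-9)*7^3 mod 509 = 498, hash=304+498 mod 509 = 293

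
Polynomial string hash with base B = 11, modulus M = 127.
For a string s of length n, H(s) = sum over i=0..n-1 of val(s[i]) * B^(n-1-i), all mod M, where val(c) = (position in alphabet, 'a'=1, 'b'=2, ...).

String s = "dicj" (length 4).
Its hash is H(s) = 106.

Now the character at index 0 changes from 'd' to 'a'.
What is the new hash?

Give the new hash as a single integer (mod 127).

val('d') = 4, val('a') = 1
Position k = 0, exponent = n-1-k = 3
B^3 mod M = 11^3 mod 127 = 61
Delta = (1 - 4) * 61 mod 127 = 71
New hash = (106 + 71) mod 127 = 50

Answer: 50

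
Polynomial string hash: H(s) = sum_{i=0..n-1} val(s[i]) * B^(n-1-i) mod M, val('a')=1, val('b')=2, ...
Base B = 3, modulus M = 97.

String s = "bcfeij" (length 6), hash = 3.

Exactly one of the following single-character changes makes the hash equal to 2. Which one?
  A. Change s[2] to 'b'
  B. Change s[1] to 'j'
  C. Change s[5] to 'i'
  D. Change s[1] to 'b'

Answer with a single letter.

Option A: s[2]='f'->'b', delta=(2-6)*3^3 mod 97 = 86, hash=3+86 mod 97 = 89
Option B: s[1]='c'->'j', delta=(10-3)*3^4 mod 97 = 82, hash=3+82 mod 97 = 85
Option C: s[5]='j'->'i', delta=(9-10)*3^0 mod 97 = 96, hash=3+96 mod 97 = 2 <-- target
Option D: s[1]='c'->'b', delta=(2-3)*3^4 mod 97 = 16, hash=3+16 mod 97 = 19

Answer: C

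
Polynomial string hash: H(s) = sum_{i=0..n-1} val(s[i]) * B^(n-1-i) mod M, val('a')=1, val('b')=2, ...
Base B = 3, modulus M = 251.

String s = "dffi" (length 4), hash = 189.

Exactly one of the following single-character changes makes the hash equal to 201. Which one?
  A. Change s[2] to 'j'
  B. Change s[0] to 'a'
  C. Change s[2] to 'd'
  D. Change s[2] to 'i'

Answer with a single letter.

Answer: A

Derivation:
Option A: s[2]='f'->'j', delta=(10-6)*3^1 mod 251 = 12, hash=189+12 mod 251 = 201 <-- target
Option B: s[0]='d'->'a', delta=(1-4)*3^3 mod 251 = 170, hash=189+170 mod 251 = 108
Option C: s[2]='f'->'d', delta=(4-6)*3^1 mod 251 = 245, hash=189+245 mod 251 = 183
Option D: s[2]='f'->'i', delta=(9-6)*3^1 mod 251 = 9, hash=189+9 mod 251 = 198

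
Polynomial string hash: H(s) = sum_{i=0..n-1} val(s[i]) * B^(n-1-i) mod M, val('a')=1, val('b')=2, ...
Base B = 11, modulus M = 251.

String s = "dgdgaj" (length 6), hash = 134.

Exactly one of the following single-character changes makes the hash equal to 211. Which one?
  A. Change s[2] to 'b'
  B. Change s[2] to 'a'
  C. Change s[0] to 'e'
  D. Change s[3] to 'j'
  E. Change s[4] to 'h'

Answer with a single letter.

Option A: s[2]='d'->'b', delta=(2-4)*11^3 mod 251 = 99, hash=134+99 mod 251 = 233
Option B: s[2]='d'->'a', delta=(1-4)*11^3 mod 251 = 23, hash=134+23 mod 251 = 157
Option C: s[0]='d'->'e', delta=(5-4)*11^5 mod 251 = 160, hash=134+160 mod 251 = 43
Option D: s[3]='g'->'j', delta=(10-7)*11^2 mod 251 = 112, hash=134+112 mod 251 = 246
Option E: s[4]='a'->'h', delta=(8-1)*11^1 mod 251 = 77, hash=134+77 mod 251 = 211 <-- target

Answer: E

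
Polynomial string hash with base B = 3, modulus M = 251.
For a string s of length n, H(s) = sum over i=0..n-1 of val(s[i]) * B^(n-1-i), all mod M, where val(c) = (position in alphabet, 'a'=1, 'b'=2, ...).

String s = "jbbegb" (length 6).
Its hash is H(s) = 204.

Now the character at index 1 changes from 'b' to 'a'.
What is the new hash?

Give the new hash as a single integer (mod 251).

Answer: 123

Derivation:
val('b') = 2, val('a') = 1
Position k = 1, exponent = n-1-k = 4
B^4 mod M = 3^4 mod 251 = 81
Delta = (1 - 2) * 81 mod 251 = 170
New hash = (204 + 170) mod 251 = 123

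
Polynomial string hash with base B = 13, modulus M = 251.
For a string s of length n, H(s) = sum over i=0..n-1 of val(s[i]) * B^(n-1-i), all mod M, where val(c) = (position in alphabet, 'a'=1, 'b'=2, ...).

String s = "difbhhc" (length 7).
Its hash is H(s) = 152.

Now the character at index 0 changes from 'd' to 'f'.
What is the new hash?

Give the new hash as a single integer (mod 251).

val('d') = 4, val('f') = 6
Position k = 0, exponent = n-1-k = 6
B^6 mod M = 13^6 mod 251 = 79
Delta = (6 - 4) * 79 mod 251 = 158
New hash = (152 + 158) mod 251 = 59

Answer: 59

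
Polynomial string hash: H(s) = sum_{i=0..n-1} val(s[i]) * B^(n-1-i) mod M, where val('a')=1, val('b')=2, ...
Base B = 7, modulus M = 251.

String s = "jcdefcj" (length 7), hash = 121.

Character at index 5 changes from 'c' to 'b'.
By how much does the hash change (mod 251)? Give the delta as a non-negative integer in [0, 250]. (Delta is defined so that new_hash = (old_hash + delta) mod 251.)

Answer: 244

Derivation:
Delta formula: (val(new) - val(old)) * B^(n-1-k) mod M
  val('b') - val('c') = 2 - 3 = -1
  B^(n-1-k) = 7^1 mod 251 = 7
  Delta = -1 * 7 mod 251 = 244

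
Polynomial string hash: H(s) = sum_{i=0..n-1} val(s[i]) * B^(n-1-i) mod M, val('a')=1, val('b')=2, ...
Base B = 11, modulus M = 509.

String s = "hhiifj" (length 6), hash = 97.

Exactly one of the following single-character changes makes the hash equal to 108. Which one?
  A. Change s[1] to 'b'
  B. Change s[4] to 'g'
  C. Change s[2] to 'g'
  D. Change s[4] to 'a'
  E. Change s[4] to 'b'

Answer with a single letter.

Answer: B

Derivation:
Option A: s[1]='h'->'b', delta=(2-8)*11^4 mod 509 = 211, hash=97+211 mod 509 = 308
Option B: s[4]='f'->'g', delta=(7-6)*11^1 mod 509 = 11, hash=97+11 mod 509 = 108 <-- target
Option C: s[2]='i'->'g', delta=(7-9)*11^3 mod 509 = 392, hash=97+392 mod 509 = 489
Option D: s[4]='f'->'a', delta=(1-6)*11^1 mod 509 = 454, hash=97+454 mod 509 = 42
Option E: s[4]='f'->'b', delta=(2-6)*11^1 mod 509 = 465, hash=97+465 mod 509 = 53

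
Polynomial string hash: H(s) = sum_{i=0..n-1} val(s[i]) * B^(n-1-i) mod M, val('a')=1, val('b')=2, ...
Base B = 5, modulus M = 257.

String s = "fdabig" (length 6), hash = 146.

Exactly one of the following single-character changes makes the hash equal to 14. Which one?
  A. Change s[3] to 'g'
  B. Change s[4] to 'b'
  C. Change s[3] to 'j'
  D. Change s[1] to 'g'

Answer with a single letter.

Answer: A

Derivation:
Option A: s[3]='b'->'g', delta=(7-2)*5^2 mod 257 = 125, hash=146+125 mod 257 = 14 <-- target
Option B: s[4]='i'->'b', delta=(2-9)*5^1 mod 257 = 222, hash=146+222 mod 257 = 111
Option C: s[3]='b'->'j', delta=(10-2)*5^2 mod 257 = 200, hash=146+200 mod 257 = 89
Option D: s[1]='d'->'g', delta=(7-4)*5^4 mod 257 = 76, hash=146+76 mod 257 = 222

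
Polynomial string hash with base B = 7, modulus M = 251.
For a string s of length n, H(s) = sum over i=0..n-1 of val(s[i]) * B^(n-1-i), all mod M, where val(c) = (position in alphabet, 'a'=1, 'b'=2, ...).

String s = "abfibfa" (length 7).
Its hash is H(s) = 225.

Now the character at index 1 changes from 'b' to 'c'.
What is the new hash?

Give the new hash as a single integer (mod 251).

val('b') = 2, val('c') = 3
Position k = 1, exponent = n-1-k = 5
B^5 mod M = 7^5 mod 251 = 241
Delta = (3 - 2) * 241 mod 251 = 241
New hash = (225 + 241) mod 251 = 215

Answer: 215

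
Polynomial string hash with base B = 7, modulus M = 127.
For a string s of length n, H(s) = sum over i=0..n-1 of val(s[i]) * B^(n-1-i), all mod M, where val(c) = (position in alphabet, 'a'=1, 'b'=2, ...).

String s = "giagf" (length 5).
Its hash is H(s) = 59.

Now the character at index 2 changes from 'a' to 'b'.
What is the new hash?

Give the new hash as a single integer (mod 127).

val('a') = 1, val('b') = 2
Position k = 2, exponent = n-1-k = 2
B^2 mod M = 7^2 mod 127 = 49
Delta = (2 - 1) * 49 mod 127 = 49
New hash = (59 + 49) mod 127 = 108

Answer: 108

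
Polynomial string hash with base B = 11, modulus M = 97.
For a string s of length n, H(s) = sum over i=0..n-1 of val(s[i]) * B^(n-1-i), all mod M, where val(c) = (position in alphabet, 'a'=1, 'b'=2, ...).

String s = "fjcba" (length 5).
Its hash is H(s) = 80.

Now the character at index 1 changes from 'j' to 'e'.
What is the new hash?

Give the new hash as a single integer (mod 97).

val('j') = 10, val('e') = 5
Position k = 1, exponent = n-1-k = 3
B^3 mod M = 11^3 mod 97 = 70
Delta = (5 - 10) * 70 mod 97 = 38
New hash = (80 + 38) mod 97 = 21

Answer: 21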